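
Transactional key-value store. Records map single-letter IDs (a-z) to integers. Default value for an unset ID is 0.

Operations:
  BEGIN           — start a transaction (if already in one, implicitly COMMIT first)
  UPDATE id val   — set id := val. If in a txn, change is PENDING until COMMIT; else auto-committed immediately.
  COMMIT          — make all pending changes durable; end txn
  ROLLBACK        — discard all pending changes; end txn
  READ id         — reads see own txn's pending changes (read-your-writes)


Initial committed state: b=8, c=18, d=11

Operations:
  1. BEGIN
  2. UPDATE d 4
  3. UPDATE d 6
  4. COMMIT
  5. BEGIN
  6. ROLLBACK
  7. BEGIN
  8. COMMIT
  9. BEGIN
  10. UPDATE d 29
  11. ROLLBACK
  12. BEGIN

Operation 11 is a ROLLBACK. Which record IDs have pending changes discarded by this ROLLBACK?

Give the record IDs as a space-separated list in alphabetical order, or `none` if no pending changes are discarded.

Answer: d

Derivation:
Initial committed: {b=8, c=18, d=11}
Op 1: BEGIN: in_txn=True, pending={}
Op 2: UPDATE d=4 (pending; pending now {d=4})
Op 3: UPDATE d=6 (pending; pending now {d=6})
Op 4: COMMIT: merged ['d'] into committed; committed now {b=8, c=18, d=6}
Op 5: BEGIN: in_txn=True, pending={}
Op 6: ROLLBACK: discarded pending []; in_txn=False
Op 7: BEGIN: in_txn=True, pending={}
Op 8: COMMIT: merged [] into committed; committed now {b=8, c=18, d=6}
Op 9: BEGIN: in_txn=True, pending={}
Op 10: UPDATE d=29 (pending; pending now {d=29})
Op 11: ROLLBACK: discarded pending ['d']; in_txn=False
Op 12: BEGIN: in_txn=True, pending={}
ROLLBACK at op 11 discards: ['d']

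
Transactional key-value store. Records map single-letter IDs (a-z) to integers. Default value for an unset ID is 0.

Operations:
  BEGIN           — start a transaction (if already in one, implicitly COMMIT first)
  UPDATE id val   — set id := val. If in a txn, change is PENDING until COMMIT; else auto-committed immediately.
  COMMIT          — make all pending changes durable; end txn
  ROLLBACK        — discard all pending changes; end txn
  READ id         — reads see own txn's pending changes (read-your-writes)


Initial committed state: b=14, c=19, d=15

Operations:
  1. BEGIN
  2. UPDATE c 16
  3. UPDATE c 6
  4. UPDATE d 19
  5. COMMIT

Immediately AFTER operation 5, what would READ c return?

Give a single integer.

Answer: 6

Derivation:
Initial committed: {b=14, c=19, d=15}
Op 1: BEGIN: in_txn=True, pending={}
Op 2: UPDATE c=16 (pending; pending now {c=16})
Op 3: UPDATE c=6 (pending; pending now {c=6})
Op 4: UPDATE d=19 (pending; pending now {c=6, d=19})
Op 5: COMMIT: merged ['c', 'd'] into committed; committed now {b=14, c=6, d=19}
After op 5: visible(c) = 6 (pending={}, committed={b=14, c=6, d=19})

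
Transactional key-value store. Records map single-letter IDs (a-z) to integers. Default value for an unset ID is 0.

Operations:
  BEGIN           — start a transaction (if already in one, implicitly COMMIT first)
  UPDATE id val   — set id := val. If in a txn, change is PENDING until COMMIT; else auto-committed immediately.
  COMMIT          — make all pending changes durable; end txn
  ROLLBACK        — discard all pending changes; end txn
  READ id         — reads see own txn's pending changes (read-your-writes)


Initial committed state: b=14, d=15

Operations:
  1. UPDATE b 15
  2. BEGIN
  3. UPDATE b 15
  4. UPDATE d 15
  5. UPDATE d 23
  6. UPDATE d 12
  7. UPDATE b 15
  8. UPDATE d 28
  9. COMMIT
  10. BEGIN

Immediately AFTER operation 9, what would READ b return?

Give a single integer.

Initial committed: {b=14, d=15}
Op 1: UPDATE b=15 (auto-commit; committed b=15)
Op 2: BEGIN: in_txn=True, pending={}
Op 3: UPDATE b=15 (pending; pending now {b=15})
Op 4: UPDATE d=15 (pending; pending now {b=15, d=15})
Op 5: UPDATE d=23 (pending; pending now {b=15, d=23})
Op 6: UPDATE d=12 (pending; pending now {b=15, d=12})
Op 7: UPDATE b=15 (pending; pending now {b=15, d=12})
Op 8: UPDATE d=28 (pending; pending now {b=15, d=28})
Op 9: COMMIT: merged ['b', 'd'] into committed; committed now {b=15, d=28}
After op 9: visible(b) = 15 (pending={}, committed={b=15, d=28})

Answer: 15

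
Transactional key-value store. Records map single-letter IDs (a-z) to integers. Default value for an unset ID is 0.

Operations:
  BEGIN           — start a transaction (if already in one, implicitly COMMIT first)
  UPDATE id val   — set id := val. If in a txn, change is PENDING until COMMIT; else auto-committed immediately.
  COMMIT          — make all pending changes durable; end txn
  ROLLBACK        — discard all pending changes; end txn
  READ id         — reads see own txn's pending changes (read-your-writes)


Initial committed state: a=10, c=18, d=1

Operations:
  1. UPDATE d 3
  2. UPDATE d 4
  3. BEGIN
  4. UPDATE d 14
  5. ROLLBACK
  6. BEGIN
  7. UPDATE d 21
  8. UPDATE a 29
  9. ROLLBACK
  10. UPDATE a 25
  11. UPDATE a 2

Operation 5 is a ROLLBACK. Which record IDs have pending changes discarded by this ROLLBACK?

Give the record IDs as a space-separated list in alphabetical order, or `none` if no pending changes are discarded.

Answer: d

Derivation:
Initial committed: {a=10, c=18, d=1}
Op 1: UPDATE d=3 (auto-commit; committed d=3)
Op 2: UPDATE d=4 (auto-commit; committed d=4)
Op 3: BEGIN: in_txn=True, pending={}
Op 4: UPDATE d=14 (pending; pending now {d=14})
Op 5: ROLLBACK: discarded pending ['d']; in_txn=False
Op 6: BEGIN: in_txn=True, pending={}
Op 7: UPDATE d=21 (pending; pending now {d=21})
Op 8: UPDATE a=29 (pending; pending now {a=29, d=21})
Op 9: ROLLBACK: discarded pending ['a', 'd']; in_txn=False
Op 10: UPDATE a=25 (auto-commit; committed a=25)
Op 11: UPDATE a=2 (auto-commit; committed a=2)
ROLLBACK at op 5 discards: ['d']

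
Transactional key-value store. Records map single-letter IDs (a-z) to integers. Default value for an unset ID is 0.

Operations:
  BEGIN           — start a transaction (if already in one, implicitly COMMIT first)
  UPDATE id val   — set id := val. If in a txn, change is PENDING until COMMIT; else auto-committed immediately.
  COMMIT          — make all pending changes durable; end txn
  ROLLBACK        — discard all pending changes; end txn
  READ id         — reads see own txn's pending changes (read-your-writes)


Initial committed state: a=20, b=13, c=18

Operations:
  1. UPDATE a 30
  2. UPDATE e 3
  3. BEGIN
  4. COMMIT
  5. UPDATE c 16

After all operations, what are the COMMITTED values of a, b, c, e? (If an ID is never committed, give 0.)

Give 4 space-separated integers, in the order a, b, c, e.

Answer: 30 13 16 3

Derivation:
Initial committed: {a=20, b=13, c=18}
Op 1: UPDATE a=30 (auto-commit; committed a=30)
Op 2: UPDATE e=3 (auto-commit; committed e=3)
Op 3: BEGIN: in_txn=True, pending={}
Op 4: COMMIT: merged [] into committed; committed now {a=30, b=13, c=18, e=3}
Op 5: UPDATE c=16 (auto-commit; committed c=16)
Final committed: {a=30, b=13, c=16, e=3}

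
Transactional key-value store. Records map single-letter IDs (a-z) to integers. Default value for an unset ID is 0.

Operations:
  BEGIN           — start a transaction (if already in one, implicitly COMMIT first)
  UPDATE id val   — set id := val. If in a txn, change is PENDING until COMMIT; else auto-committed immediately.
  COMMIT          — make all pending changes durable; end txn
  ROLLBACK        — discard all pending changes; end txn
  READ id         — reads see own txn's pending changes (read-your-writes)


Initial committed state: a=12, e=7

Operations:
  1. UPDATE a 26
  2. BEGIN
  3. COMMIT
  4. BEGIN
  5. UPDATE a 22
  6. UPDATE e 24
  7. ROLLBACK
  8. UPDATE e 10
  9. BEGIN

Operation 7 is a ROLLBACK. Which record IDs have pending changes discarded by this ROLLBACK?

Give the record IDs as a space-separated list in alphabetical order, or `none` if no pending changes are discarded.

Answer: a e

Derivation:
Initial committed: {a=12, e=7}
Op 1: UPDATE a=26 (auto-commit; committed a=26)
Op 2: BEGIN: in_txn=True, pending={}
Op 3: COMMIT: merged [] into committed; committed now {a=26, e=7}
Op 4: BEGIN: in_txn=True, pending={}
Op 5: UPDATE a=22 (pending; pending now {a=22})
Op 6: UPDATE e=24 (pending; pending now {a=22, e=24})
Op 7: ROLLBACK: discarded pending ['a', 'e']; in_txn=False
Op 8: UPDATE e=10 (auto-commit; committed e=10)
Op 9: BEGIN: in_txn=True, pending={}
ROLLBACK at op 7 discards: ['a', 'e']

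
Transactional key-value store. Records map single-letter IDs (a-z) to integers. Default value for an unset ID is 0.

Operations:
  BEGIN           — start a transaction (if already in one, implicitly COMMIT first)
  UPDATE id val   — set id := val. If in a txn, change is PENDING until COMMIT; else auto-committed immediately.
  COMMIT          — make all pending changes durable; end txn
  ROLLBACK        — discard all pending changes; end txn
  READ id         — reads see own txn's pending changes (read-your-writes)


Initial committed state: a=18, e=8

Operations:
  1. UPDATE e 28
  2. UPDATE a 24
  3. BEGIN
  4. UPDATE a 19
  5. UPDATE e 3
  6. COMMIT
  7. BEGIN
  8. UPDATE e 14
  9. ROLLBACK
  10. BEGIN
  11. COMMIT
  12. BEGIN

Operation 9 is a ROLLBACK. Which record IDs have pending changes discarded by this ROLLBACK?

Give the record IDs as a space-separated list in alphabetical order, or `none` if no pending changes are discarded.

Answer: e

Derivation:
Initial committed: {a=18, e=8}
Op 1: UPDATE e=28 (auto-commit; committed e=28)
Op 2: UPDATE a=24 (auto-commit; committed a=24)
Op 3: BEGIN: in_txn=True, pending={}
Op 4: UPDATE a=19 (pending; pending now {a=19})
Op 5: UPDATE e=3 (pending; pending now {a=19, e=3})
Op 6: COMMIT: merged ['a', 'e'] into committed; committed now {a=19, e=3}
Op 7: BEGIN: in_txn=True, pending={}
Op 8: UPDATE e=14 (pending; pending now {e=14})
Op 9: ROLLBACK: discarded pending ['e']; in_txn=False
Op 10: BEGIN: in_txn=True, pending={}
Op 11: COMMIT: merged [] into committed; committed now {a=19, e=3}
Op 12: BEGIN: in_txn=True, pending={}
ROLLBACK at op 9 discards: ['e']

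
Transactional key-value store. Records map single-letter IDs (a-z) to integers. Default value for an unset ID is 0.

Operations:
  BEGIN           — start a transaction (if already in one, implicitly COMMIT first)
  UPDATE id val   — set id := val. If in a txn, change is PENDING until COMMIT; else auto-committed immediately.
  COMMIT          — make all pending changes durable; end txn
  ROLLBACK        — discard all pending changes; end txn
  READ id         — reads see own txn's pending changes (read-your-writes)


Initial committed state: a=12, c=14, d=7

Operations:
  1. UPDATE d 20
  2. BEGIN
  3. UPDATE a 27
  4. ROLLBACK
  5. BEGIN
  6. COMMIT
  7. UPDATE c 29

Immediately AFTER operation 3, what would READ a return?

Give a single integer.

Initial committed: {a=12, c=14, d=7}
Op 1: UPDATE d=20 (auto-commit; committed d=20)
Op 2: BEGIN: in_txn=True, pending={}
Op 3: UPDATE a=27 (pending; pending now {a=27})
After op 3: visible(a) = 27 (pending={a=27}, committed={a=12, c=14, d=20})

Answer: 27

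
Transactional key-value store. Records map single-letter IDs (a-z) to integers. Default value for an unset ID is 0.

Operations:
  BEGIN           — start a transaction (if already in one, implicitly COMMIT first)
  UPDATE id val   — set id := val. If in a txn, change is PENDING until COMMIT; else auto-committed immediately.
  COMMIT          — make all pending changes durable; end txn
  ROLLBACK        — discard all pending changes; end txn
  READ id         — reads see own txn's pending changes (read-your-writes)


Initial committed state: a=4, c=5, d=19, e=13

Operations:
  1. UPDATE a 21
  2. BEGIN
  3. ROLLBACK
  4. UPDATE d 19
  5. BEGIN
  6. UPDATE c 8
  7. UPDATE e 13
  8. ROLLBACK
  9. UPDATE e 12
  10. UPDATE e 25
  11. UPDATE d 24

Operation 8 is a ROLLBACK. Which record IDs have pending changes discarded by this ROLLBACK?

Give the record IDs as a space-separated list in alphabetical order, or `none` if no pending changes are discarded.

Answer: c e

Derivation:
Initial committed: {a=4, c=5, d=19, e=13}
Op 1: UPDATE a=21 (auto-commit; committed a=21)
Op 2: BEGIN: in_txn=True, pending={}
Op 3: ROLLBACK: discarded pending []; in_txn=False
Op 4: UPDATE d=19 (auto-commit; committed d=19)
Op 5: BEGIN: in_txn=True, pending={}
Op 6: UPDATE c=8 (pending; pending now {c=8})
Op 7: UPDATE e=13 (pending; pending now {c=8, e=13})
Op 8: ROLLBACK: discarded pending ['c', 'e']; in_txn=False
Op 9: UPDATE e=12 (auto-commit; committed e=12)
Op 10: UPDATE e=25 (auto-commit; committed e=25)
Op 11: UPDATE d=24 (auto-commit; committed d=24)
ROLLBACK at op 8 discards: ['c', 'e']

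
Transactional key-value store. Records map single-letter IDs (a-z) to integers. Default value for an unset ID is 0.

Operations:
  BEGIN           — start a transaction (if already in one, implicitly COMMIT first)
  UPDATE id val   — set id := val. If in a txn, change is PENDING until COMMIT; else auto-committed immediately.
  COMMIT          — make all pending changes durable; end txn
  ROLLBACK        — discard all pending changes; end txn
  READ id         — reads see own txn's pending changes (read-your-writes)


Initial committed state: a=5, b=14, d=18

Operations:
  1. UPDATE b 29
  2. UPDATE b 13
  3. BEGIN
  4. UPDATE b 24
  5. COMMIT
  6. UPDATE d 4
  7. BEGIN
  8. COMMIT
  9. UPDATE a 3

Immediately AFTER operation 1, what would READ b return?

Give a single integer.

Answer: 29

Derivation:
Initial committed: {a=5, b=14, d=18}
Op 1: UPDATE b=29 (auto-commit; committed b=29)
After op 1: visible(b) = 29 (pending={}, committed={a=5, b=29, d=18})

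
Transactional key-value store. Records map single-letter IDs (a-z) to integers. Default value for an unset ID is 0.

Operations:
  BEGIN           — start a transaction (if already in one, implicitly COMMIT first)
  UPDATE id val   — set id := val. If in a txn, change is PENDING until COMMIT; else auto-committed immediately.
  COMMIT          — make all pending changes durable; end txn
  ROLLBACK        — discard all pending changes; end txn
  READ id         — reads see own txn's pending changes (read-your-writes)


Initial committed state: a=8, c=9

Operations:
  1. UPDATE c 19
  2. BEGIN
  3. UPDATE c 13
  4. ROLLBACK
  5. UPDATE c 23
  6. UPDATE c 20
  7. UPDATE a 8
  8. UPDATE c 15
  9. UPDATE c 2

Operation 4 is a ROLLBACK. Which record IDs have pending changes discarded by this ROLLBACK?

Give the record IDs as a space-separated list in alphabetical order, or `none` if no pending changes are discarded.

Initial committed: {a=8, c=9}
Op 1: UPDATE c=19 (auto-commit; committed c=19)
Op 2: BEGIN: in_txn=True, pending={}
Op 3: UPDATE c=13 (pending; pending now {c=13})
Op 4: ROLLBACK: discarded pending ['c']; in_txn=False
Op 5: UPDATE c=23 (auto-commit; committed c=23)
Op 6: UPDATE c=20 (auto-commit; committed c=20)
Op 7: UPDATE a=8 (auto-commit; committed a=8)
Op 8: UPDATE c=15 (auto-commit; committed c=15)
Op 9: UPDATE c=2 (auto-commit; committed c=2)
ROLLBACK at op 4 discards: ['c']

Answer: c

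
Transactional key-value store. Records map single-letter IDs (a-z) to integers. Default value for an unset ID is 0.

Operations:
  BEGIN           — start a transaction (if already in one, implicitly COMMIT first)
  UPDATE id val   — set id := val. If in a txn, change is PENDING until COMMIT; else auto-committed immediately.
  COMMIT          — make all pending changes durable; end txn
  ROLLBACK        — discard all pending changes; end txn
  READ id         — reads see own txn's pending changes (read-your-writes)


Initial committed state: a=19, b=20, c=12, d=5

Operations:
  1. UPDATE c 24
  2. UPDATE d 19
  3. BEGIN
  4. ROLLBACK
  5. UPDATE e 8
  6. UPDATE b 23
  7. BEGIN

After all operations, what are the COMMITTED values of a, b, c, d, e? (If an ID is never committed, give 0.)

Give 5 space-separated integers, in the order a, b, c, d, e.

Answer: 19 23 24 19 8

Derivation:
Initial committed: {a=19, b=20, c=12, d=5}
Op 1: UPDATE c=24 (auto-commit; committed c=24)
Op 2: UPDATE d=19 (auto-commit; committed d=19)
Op 3: BEGIN: in_txn=True, pending={}
Op 4: ROLLBACK: discarded pending []; in_txn=False
Op 5: UPDATE e=8 (auto-commit; committed e=8)
Op 6: UPDATE b=23 (auto-commit; committed b=23)
Op 7: BEGIN: in_txn=True, pending={}
Final committed: {a=19, b=23, c=24, d=19, e=8}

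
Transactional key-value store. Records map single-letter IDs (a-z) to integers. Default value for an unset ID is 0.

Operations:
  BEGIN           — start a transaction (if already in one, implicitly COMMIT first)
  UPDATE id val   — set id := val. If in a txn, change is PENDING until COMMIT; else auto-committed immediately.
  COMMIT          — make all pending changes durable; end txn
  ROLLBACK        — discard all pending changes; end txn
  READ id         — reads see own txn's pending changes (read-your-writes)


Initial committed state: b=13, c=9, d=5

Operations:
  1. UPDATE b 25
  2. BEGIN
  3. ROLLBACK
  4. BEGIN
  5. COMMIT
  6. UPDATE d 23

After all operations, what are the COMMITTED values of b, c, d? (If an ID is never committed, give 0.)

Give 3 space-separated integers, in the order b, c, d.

Initial committed: {b=13, c=9, d=5}
Op 1: UPDATE b=25 (auto-commit; committed b=25)
Op 2: BEGIN: in_txn=True, pending={}
Op 3: ROLLBACK: discarded pending []; in_txn=False
Op 4: BEGIN: in_txn=True, pending={}
Op 5: COMMIT: merged [] into committed; committed now {b=25, c=9, d=5}
Op 6: UPDATE d=23 (auto-commit; committed d=23)
Final committed: {b=25, c=9, d=23}

Answer: 25 9 23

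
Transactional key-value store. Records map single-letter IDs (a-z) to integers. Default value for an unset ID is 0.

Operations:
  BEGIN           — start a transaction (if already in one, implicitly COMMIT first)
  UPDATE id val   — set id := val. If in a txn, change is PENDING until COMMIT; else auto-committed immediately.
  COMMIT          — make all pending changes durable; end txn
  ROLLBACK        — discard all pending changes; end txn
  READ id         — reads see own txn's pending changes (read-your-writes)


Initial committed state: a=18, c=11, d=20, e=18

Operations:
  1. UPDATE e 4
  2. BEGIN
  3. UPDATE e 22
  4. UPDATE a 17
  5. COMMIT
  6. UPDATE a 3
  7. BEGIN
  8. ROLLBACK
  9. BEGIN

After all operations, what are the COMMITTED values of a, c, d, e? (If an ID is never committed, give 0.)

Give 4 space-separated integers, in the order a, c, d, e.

Answer: 3 11 20 22

Derivation:
Initial committed: {a=18, c=11, d=20, e=18}
Op 1: UPDATE e=4 (auto-commit; committed e=4)
Op 2: BEGIN: in_txn=True, pending={}
Op 3: UPDATE e=22 (pending; pending now {e=22})
Op 4: UPDATE a=17 (pending; pending now {a=17, e=22})
Op 5: COMMIT: merged ['a', 'e'] into committed; committed now {a=17, c=11, d=20, e=22}
Op 6: UPDATE a=3 (auto-commit; committed a=3)
Op 7: BEGIN: in_txn=True, pending={}
Op 8: ROLLBACK: discarded pending []; in_txn=False
Op 9: BEGIN: in_txn=True, pending={}
Final committed: {a=3, c=11, d=20, e=22}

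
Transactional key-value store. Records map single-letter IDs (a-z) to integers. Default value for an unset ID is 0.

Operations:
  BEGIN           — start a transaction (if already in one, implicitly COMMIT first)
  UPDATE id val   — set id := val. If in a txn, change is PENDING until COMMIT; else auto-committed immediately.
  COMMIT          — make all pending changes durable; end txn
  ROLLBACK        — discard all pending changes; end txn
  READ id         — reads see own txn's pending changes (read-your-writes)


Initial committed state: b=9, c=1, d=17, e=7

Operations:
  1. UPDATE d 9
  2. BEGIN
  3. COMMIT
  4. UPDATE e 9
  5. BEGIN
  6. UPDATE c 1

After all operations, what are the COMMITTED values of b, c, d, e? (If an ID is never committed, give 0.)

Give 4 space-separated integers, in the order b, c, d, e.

Initial committed: {b=9, c=1, d=17, e=7}
Op 1: UPDATE d=9 (auto-commit; committed d=9)
Op 2: BEGIN: in_txn=True, pending={}
Op 3: COMMIT: merged [] into committed; committed now {b=9, c=1, d=9, e=7}
Op 4: UPDATE e=9 (auto-commit; committed e=9)
Op 5: BEGIN: in_txn=True, pending={}
Op 6: UPDATE c=1 (pending; pending now {c=1})
Final committed: {b=9, c=1, d=9, e=9}

Answer: 9 1 9 9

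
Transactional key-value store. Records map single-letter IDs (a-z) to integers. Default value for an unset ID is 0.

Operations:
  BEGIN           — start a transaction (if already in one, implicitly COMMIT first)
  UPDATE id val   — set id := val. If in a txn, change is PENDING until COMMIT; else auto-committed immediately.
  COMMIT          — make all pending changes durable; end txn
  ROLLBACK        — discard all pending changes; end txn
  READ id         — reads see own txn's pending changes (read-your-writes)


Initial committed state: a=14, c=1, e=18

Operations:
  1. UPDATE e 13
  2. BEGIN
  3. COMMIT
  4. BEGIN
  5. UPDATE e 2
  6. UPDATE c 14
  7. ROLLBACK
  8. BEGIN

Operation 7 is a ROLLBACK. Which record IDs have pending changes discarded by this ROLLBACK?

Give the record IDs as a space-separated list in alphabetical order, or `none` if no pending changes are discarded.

Answer: c e

Derivation:
Initial committed: {a=14, c=1, e=18}
Op 1: UPDATE e=13 (auto-commit; committed e=13)
Op 2: BEGIN: in_txn=True, pending={}
Op 3: COMMIT: merged [] into committed; committed now {a=14, c=1, e=13}
Op 4: BEGIN: in_txn=True, pending={}
Op 5: UPDATE e=2 (pending; pending now {e=2})
Op 6: UPDATE c=14 (pending; pending now {c=14, e=2})
Op 7: ROLLBACK: discarded pending ['c', 'e']; in_txn=False
Op 8: BEGIN: in_txn=True, pending={}
ROLLBACK at op 7 discards: ['c', 'e']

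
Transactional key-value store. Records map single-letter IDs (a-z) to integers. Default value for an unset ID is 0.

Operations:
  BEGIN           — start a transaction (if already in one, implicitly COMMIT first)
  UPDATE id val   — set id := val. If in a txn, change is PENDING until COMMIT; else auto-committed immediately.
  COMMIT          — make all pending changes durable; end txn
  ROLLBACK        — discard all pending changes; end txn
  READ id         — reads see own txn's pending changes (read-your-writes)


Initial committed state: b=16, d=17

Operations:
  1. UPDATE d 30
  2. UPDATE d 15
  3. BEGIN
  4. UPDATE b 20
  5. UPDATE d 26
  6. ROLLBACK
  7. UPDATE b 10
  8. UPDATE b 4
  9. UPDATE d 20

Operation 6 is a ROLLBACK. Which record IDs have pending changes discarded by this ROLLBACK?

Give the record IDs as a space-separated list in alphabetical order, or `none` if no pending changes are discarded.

Initial committed: {b=16, d=17}
Op 1: UPDATE d=30 (auto-commit; committed d=30)
Op 2: UPDATE d=15 (auto-commit; committed d=15)
Op 3: BEGIN: in_txn=True, pending={}
Op 4: UPDATE b=20 (pending; pending now {b=20})
Op 5: UPDATE d=26 (pending; pending now {b=20, d=26})
Op 6: ROLLBACK: discarded pending ['b', 'd']; in_txn=False
Op 7: UPDATE b=10 (auto-commit; committed b=10)
Op 8: UPDATE b=4 (auto-commit; committed b=4)
Op 9: UPDATE d=20 (auto-commit; committed d=20)
ROLLBACK at op 6 discards: ['b', 'd']

Answer: b d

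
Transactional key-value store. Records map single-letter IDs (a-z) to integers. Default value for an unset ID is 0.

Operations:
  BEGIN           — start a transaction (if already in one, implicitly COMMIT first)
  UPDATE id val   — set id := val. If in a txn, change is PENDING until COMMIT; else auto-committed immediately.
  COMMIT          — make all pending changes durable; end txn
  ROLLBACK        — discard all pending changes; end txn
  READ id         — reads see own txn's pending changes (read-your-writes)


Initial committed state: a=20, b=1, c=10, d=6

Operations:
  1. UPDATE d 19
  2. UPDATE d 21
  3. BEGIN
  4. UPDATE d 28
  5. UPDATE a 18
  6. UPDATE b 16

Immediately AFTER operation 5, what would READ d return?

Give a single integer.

Answer: 28

Derivation:
Initial committed: {a=20, b=1, c=10, d=6}
Op 1: UPDATE d=19 (auto-commit; committed d=19)
Op 2: UPDATE d=21 (auto-commit; committed d=21)
Op 3: BEGIN: in_txn=True, pending={}
Op 4: UPDATE d=28 (pending; pending now {d=28})
Op 5: UPDATE a=18 (pending; pending now {a=18, d=28})
After op 5: visible(d) = 28 (pending={a=18, d=28}, committed={a=20, b=1, c=10, d=21})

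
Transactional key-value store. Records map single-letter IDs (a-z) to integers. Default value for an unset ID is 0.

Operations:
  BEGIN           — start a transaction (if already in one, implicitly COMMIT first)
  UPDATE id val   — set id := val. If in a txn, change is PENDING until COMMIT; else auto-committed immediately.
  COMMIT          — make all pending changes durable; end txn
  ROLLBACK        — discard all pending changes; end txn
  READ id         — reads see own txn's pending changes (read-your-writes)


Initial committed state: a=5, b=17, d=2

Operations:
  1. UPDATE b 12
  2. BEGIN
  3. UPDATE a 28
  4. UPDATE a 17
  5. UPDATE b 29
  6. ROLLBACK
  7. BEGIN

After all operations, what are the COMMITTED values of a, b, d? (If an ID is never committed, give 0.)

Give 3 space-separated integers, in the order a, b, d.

Initial committed: {a=5, b=17, d=2}
Op 1: UPDATE b=12 (auto-commit; committed b=12)
Op 2: BEGIN: in_txn=True, pending={}
Op 3: UPDATE a=28 (pending; pending now {a=28})
Op 4: UPDATE a=17 (pending; pending now {a=17})
Op 5: UPDATE b=29 (pending; pending now {a=17, b=29})
Op 6: ROLLBACK: discarded pending ['a', 'b']; in_txn=False
Op 7: BEGIN: in_txn=True, pending={}
Final committed: {a=5, b=12, d=2}

Answer: 5 12 2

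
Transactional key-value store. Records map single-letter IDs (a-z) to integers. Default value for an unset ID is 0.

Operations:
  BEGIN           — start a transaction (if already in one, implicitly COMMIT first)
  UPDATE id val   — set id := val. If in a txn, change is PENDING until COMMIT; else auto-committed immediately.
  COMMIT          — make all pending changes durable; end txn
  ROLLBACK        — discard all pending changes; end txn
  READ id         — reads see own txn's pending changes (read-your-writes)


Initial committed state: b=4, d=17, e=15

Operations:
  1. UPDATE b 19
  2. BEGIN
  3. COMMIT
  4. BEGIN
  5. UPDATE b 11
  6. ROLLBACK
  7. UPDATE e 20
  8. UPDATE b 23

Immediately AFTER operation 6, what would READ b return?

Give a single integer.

Answer: 19

Derivation:
Initial committed: {b=4, d=17, e=15}
Op 1: UPDATE b=19 (auto-commit; committed b=19)
Op 2: BEGIN: in_txn=True, pending={}
Op 3: COMMIT: merged [] into committed; committed now {b=19, d=17, e=15}
Op 4: BEGIN: in_txn=True, pending={}
Op 5: UPDATE b=11 (pending; pending now {b=11})
Op 6: ROLLBACK: discarded pending ['b']; in_txn=False
After op 6: visible(b) = 19 (pending={}, committed={b=19, d=17, e=15})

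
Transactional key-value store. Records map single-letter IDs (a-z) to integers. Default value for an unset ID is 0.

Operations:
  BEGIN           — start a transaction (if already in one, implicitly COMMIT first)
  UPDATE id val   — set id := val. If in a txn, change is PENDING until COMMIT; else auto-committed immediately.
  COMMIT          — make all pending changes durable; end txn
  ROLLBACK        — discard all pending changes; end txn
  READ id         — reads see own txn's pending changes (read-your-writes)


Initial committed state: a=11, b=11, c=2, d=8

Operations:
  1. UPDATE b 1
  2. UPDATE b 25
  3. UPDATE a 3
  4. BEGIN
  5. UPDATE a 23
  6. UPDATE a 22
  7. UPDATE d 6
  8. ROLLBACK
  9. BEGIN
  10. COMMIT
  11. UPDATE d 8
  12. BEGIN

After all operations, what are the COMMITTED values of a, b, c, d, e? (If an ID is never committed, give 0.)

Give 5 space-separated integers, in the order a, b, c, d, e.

Initial committed: {a=11, b=11, c=2, d=8}
Op 1: UPDATE b=1 (auto-commit; committed b=1)
Op 2: UPDATE b=25 (auto-commit; committed b=25)
Op 3: UPDATE a=3 (auto-commit; committed a=3)
Op 4: BEGIN: in_txn=True, pending={}
Op 5: UPDATE a=23 (pending; pending now {a=23})
Op 6: UPDATE a=22 (pending; pending now {a=22})
Op 7: UPDATE d=6 (pending; pending now {a=22, d=6})
Op 8: ROLLBACK: discarded pending ['a', 'd']; in_txn=False
Op 9: BEGIN: in_txn=True, pending={}
Op 10: COMMIT: merged [] into committed; committed now {a=3, b=25, c=2, d=8}
Op 11: UPDATE d=8 (auto-commit; committed d=8)
Op 12: BEGIN: in_txn=True, pending={}
Final committed: {a=3, b=25, c=2, d=8}

Answer: 3 25 2 8 0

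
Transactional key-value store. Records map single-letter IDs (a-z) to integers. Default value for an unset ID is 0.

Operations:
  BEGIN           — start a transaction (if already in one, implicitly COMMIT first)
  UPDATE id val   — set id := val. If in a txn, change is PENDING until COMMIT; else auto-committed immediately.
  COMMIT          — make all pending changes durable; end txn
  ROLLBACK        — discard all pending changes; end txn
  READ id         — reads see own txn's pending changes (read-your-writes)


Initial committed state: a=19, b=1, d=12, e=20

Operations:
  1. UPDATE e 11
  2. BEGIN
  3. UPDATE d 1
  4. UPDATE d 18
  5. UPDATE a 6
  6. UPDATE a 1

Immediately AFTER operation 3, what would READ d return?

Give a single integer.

Answer: 1

Derivation:
Initial committed: {a=19, b=1, d=12, e=20}
Op 1: UPDATE e=11 (auto-commit; committed e=11)
Op 2: BEGIN: in_txn=True, pending={}
Op 3: UPDATE d=1 (pending; pending now {d=1})
After op 3: visible(d) = 1 (pending={d=1}, committed={a=19, b=1, d=12, e=11})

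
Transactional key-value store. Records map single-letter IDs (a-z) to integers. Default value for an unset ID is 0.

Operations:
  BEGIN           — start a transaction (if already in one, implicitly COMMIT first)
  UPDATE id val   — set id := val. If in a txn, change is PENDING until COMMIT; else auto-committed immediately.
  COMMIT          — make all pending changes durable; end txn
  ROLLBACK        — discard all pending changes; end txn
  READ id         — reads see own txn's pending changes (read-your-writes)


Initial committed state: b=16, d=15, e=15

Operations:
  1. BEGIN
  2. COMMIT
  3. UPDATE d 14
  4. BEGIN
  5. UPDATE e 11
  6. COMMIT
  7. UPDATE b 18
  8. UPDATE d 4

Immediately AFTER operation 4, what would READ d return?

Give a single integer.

Answer: 14

Derivation:
Initial committed: {b=16, d=15, e=15}
Op 1: BEGIN: in_txn=True, pending={}
Op 2: COMMIT: merged [] into committed; committed now {b=16, d=15, e=15}
Op 3: UPDATE d=14 (auto-commit; committed d=14)
Op 4: BEGIN: in_txn=True, pending={}
After op 4: visible(d) = 14 (pending={}, committed={b=16, d=14, e=15})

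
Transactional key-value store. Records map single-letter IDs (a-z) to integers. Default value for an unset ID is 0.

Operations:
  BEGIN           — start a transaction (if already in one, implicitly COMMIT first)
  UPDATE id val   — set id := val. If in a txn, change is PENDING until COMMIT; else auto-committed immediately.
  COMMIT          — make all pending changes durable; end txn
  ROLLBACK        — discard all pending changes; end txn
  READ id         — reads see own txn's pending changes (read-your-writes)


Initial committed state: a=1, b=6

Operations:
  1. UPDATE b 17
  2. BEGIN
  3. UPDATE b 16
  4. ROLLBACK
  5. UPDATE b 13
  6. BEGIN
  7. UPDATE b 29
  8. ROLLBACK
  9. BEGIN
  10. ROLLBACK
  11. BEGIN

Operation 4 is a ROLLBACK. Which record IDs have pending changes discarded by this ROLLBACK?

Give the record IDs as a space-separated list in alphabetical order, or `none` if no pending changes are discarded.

Initial committed: {a=1, b=6}
Op 1: UPDATE b=17 (auto-commit; committed b=17)
Op 2: BEGIN: in_txn=True, pending={}
Op 3: UPDATE b=16 (pending; pending now {b=16})
Op 4: ROLLBACK: discarded pending ['b']; in_txn=False
Op 5: UPDATE b=13 (auto-commit; committed b=13)
Op 6: BEGIN: in_txn=True, pending={}
Op 7: UPDATE b=29 (pending; pending now {b=29})
Op 8: ROLLBACK: discarded pending ['b']; in_txn=False
Op 9: BEGIN: in_txn=True, pending={}
Op 10: ROLLBACK: discarded pending []; in_txn=False
Op 11: BEGIN: in_txn=True, pending={}
ROLLBACK at op 4 discards: ['b']

Answer: b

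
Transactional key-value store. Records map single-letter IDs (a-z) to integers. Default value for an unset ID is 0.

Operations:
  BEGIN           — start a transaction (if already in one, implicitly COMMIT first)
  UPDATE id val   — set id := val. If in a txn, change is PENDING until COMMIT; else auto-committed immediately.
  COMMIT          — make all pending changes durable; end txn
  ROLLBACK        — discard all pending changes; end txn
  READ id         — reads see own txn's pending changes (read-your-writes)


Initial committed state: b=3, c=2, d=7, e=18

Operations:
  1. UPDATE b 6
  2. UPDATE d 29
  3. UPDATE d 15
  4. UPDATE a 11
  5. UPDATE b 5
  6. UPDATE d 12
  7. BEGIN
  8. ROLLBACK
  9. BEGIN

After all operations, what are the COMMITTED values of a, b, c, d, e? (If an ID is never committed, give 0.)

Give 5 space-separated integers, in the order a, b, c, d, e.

Answer: 11 5 2 12 18

Derivation:
Initial committed: {b=3, c=2, d=7, e=18}
Op 1: UPDATE b=6 (auto-commit; committed b=6)
Op 2: UPDATE d=29 (auto-commit; committed d=29)
Op 3: UPDATE d=15 (auto-commit; committed d=15)
Op 4: UPDATE a=11 (auto-commit; committed a=11)
Op 5: UPDATE b=5 (auto-commit; committed b=5)
Op 6: UPDATE d=12 (auto-commit; committed d=12)
Op 7: BEGIN: in_txn=True, pending={}
Op 8: ROLLBACK: discarded pending []; in_txn=False
Op 9: BEGIN: in_txn=True, pending={}
Final committed: {a=11, b=5, c=2, d=12, e=18}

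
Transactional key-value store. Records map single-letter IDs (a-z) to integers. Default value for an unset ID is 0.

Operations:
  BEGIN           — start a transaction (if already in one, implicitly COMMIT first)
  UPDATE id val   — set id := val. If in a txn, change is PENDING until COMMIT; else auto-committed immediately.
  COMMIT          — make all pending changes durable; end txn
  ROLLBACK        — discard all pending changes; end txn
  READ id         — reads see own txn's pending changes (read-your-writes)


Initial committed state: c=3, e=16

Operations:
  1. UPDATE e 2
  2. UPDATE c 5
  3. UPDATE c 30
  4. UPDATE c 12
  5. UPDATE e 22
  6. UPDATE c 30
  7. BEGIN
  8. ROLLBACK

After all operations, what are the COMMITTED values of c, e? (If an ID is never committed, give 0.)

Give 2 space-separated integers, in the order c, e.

Initial committed: {c=3, e=16}
Op 1: UPDATE e=2 (auto-commit; committed e=2)
Op 2: UPDATE c=5 (auto-commit; committed c=5)
Op 3: UPDATE c=30 (auto-commit; committed c=30)
Op 4: UPDATE c=12 (auto-commit; committed c=12)
Op 5: UPDATE e=22 (auto-commit; committed e=22)
Op 6: UPDATE c=30 (auto-commit; committed c=30)
Op 7: BEGIN: in_txn=True, pending={}
Op 8: ROLLBACK: discarded pending []; in_txn=False
Final committed: {c=30, e=22}

Answer: 30 22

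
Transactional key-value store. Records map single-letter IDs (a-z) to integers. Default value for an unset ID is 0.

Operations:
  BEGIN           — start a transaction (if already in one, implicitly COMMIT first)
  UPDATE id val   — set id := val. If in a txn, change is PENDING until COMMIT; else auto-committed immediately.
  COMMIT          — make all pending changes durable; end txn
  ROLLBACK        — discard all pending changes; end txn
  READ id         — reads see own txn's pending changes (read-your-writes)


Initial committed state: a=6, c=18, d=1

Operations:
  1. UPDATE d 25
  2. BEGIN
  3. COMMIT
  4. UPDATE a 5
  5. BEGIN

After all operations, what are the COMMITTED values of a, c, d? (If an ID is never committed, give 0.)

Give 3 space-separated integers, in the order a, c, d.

Initial committed: {a=6, c=18, d=1}
Op 1: UPDATE d=25 (auto-commit; committed d=25)
Op 2: BEGIN: in_txn=True, pending={}
Op 3: COMMIT: merged [] into committed; committed now {a=6, c=18, d=25}
Op 4: UPDATE a=5 (auto-commit; committed a=5)
Op 5: BEGIN: in_txn=True, pending={}
Final committed: {a=5, c=18, d=25}

Answer: 5 18 25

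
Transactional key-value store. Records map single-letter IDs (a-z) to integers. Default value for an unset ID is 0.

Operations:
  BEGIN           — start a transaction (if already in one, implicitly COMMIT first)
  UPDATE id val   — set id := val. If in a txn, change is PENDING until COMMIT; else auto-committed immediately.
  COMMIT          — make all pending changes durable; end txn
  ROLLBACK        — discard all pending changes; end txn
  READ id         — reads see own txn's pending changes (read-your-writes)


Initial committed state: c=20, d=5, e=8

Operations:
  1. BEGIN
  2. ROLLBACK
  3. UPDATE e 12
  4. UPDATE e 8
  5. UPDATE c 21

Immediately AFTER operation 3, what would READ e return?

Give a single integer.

Initial committed: {c=20, d=5, e=8}
Op 1: BEGIN: in_txn=True, pending={}
Op 2: ROLLBACK: discarded pending []; in_txn=False
Op 3: UPDATE e=12 (auto-commit; committed e=12)
After op 3: visible(e) = 12 (pending={}, committed={c=20, d=5, e=12})

Answer: 12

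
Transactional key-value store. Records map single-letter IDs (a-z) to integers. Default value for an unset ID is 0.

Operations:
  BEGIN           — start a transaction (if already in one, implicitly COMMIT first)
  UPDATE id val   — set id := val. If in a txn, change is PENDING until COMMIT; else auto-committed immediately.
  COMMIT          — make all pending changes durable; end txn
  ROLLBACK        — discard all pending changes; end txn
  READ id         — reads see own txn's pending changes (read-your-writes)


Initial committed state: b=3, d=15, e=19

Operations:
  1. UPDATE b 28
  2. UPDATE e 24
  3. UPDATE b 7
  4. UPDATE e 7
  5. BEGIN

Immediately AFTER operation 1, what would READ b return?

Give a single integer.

Answer: 28

Derivation:
Initial committed: {b=3, d=15, e=19}
Op 1: UPDATE b=28 (auto-commit; committed b=28)
After op 1: visible(b) = 28 (pending={}, committed={b=28, d=15, e=19})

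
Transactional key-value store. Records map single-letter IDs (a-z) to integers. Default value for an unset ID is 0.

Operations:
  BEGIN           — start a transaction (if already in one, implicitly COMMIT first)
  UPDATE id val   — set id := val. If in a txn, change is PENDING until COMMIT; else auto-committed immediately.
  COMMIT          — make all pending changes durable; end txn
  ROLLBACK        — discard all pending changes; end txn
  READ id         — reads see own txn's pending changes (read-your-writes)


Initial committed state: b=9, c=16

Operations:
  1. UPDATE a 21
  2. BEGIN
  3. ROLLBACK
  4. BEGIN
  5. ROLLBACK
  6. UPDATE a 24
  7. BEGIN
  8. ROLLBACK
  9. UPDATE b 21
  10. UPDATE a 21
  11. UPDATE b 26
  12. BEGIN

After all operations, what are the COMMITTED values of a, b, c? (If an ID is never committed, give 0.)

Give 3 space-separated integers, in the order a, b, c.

Answer: 21 26 16

Derivation:
Initial committed: {b=9, c=16}
Op 1: UPDATE a=21 (auto-commit; committed a=21)
Op 2: BEGIN: in_txn=True, pending={}
Op 3: ROLLBACK: discarded pending []; in_txn=False
Op 4: BEGIN: in_txn=True, pending={}
Op 5: ROLLBACK: discarded pending []; in_txn=False
Op 6: UPDATE a=24 (auto-commit; committed a=24)
Op 7: BEGIN: in_txn=True, pending={}
Op 8: ROLLBACK: discarded pending []; in_txn=False
Op 9: UPDATE b=21 (auto-commit; committed b=21)
Op 10: UPDATE a=21 (auto-commit; committed a=21)
Op 11: UPDATE b=26 (auto-commit; committed b=26)
Op 12: BEGIN: in_txn=True, pending={}
Final committed: {a=21, b=26, c=16}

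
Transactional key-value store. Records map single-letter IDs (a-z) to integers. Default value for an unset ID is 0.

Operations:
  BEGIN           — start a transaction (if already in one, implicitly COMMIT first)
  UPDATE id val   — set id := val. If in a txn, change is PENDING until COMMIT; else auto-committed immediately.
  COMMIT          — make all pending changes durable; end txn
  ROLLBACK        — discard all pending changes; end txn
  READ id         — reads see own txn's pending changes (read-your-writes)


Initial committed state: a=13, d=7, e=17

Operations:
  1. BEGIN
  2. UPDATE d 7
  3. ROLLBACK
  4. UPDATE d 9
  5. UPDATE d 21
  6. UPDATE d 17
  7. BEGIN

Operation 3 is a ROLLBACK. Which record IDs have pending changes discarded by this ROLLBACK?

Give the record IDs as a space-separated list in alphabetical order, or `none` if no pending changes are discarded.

Initial committed: {a=13, d=7, e=17}
Op 1: BEGIN: in_txn=True, pending={}
Op 2: UPDATE d=7 (pending; pending now {d=7})
Op 3: ROLLBACK: discarded pending ['d']; in_txn=False
Op 4: UPDATE d=9 (auto-commit; committed d=9)
Op 5: UPDATE d=21 (auto-commit; committed d=21)
Op 6: UPDATE d=17 (auto-commit; committed d=17)
Op 7: BEGIN: in_txn=True, pending={}
ROLLBACK at op 3 discards: ['d']

Answer: d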